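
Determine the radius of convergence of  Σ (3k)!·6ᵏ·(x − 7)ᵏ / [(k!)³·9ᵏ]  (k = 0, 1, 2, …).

Apply the ratio test: |a_{k+1}| / |a_k| = (3k+1)·(3k+2)·(3k+3)/(k+1)³ · 6/9, which tends to 18 as k → ∞.
The series converges when 18 · |x − 7| < 1, giving R = 1/18.

R = 1/18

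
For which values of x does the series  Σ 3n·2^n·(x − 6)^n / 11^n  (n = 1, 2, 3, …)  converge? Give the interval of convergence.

Apply the ratio test: |a_{n+1}| / |a_n| = [3(n+1)/3n] · 2/11, which tends to 2/11 as n → ∞.
Convergence for |x − 6| · 2/11 < 1, i.e. |x − 6| < 11/2. So R = 11/2.
Endpoint x = 23/2: the n-th term does not approach 0; divergence by the term test.
Endpoint x = 1/2: the terms do not tend to 0, so the series diverges.

(1/2, 23/2)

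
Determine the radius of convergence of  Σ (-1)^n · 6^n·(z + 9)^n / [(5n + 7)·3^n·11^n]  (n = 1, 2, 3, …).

R = 11/2

By the ratio test, |a_{n+1}/a_n| = [(5n + 7)/(5(n+1) + 7)] · 6/(3·11) → 2/11.
Hence the series converges for |z + 9| < 1/(2/11) = 11/2, so the radius of convergence is 11/2.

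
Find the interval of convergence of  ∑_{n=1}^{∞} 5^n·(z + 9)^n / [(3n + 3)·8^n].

Apply the ratio test: |a_{n+1}| / |a_n| = [(3n + 3)/(3(n+1) + 3)] · 5/8, which tends to 5/8 as n → ∞.
The series converges when 5/8 · |z + 9| < 1, giving R = 8/5.
At z = -37/5: the terms are asymptotic to a nonzero constant times 1/n, so the series diverges by limit comparison with Σ 1/n.
Check z = -53/5: an alternating series whose terms decrease to 0 in absolute value, so it converges by the Leibniz criterion.

[-53/5, -37/5)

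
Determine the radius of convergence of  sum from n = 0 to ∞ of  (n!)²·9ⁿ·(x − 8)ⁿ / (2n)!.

The ratio of consecutive coefficients is (n+1)²/[(2n+1)·(2n+2)] · 9 → 9/4.
Thus R = 1/(9/4) = 4/9.

R = 4/9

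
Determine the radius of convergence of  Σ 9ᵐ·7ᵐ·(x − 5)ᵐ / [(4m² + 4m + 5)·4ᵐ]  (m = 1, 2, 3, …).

R = 4/63

By the ratio test, |a_{m+1}/a_m| = [(4m² + 4m + 5)/(4(m+1)² + 4(m+1) + 5)] · 9·7/4 → 63/4.
Convergence for |x − 5| · 63/4 < 1, i.e. |x − 5| < 4/63. So R = 4/63.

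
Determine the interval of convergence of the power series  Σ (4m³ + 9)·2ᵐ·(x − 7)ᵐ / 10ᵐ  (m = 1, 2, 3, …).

Apply the ratio test: |a_{m+1}| / |a_m| = [(4(m+1)³ + 9)/(4m³ + 9)] · 2/10, which tends to 1/5 as m → ∞.
Hence the series converges for |x − 7| < 1/(1/5) = 5, so the radius of convergence is 5.
When x = 12, the m-th term does not approach 0; divergence by the term test.
When x = 2, the terms do not tend to 0, so the series diverges.

(2, 12)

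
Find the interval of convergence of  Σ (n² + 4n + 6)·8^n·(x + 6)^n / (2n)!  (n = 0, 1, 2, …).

Apply the ratio test: |a_{n+1}| / |a_n| = ((n+1)² + 4(n+1) + 6)/(n² + 4n + 6) · 8 · 1/[(2n+1)·(2n+2)], which tends to 0 as n → ∞.
The limit is 0, so the series converges for all x; R = ∞.

(−∞, ∞)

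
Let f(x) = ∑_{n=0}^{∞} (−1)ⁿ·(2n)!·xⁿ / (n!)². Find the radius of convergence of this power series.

R = 1/4

Apply the ratio test: |a_{n+1}| / |a_n| = (2n+1)·(2n+2)/(n+1)², which tends to 4 as n → ∞.
The series converges when 4 · |x| < 1, giving R = 1/4.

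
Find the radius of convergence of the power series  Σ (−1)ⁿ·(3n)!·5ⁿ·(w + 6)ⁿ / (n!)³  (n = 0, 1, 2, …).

R = 1/135

Ratio test: |a_{n+1}/a_n| = (3n+1)·(3n+2)·(3n+3)/(n+1)³ · 5 → 135 as n → ∞.
The series converges when 135 · |w + 6| < 1, giving R = 1/135.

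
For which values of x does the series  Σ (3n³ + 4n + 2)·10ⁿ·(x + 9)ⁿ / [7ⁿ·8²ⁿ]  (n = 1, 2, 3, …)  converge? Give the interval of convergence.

(-269/5, 179/5)

By the ratio test, |a_{n+1}/a_n| = [(3(n+1)³ + 4(n+1) + 2)/(3n³ + 4n + 2)] · 10/(7·64) → 5/224.
Thus R = 1/(5/224) = 224/5.
Check x = 179/5: the n-th term does not approach 0; divergence by the term test.
When x = -269/5, the n-th term does not approach 0; divergence by the term test.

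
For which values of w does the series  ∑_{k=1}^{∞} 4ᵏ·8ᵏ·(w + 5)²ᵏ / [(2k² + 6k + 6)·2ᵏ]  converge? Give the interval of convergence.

Ratio test: |a_{k+1}/a_k| = [(2k² + 6k + 6)/(2(k+1)² + 6(k+1) + 6)] · 4·8/2 → 16 as k → ∞.
Successive powers of (w + 5) differ by 2, so the series converges when |w + 5|² · 16 < 1, i.e. |w + 5| < √(1/16) = 1/4. So R = 1/4.
Check w = -19/4: absolute convergence follows by limit comparison with Σ 1/k².
Endpoint w = -21/4: absolute convergence follows by limit comparison with Σ 1/k².

[-21/4, -19/4]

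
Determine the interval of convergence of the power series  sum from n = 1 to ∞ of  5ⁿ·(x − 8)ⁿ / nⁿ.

By the Cauchy root test, |a_n|^(1/n) = 5/n → 0.
Since the n-th root of |a_n| tends to 0, the series converges for all real x; R = ∞.

(−∞, ∞)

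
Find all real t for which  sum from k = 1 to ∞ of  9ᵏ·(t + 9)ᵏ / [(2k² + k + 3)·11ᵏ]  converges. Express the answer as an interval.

By the ratio test, |a_{k+1}/a_k| = [(2k² + k + 3)/(2(k+1)² + (k+1) + 3)] · 9/11 → 9/11.
The series converges when 9/11 · |t + 9| < 1, giving R = 11/9.
Check t = -70/9: absolute convergence follows by limit comparison with Σ 1/k².
When t = -92/9, the series is dominated by a constant times Σ 1/k², which converges (p = 2 > 1).

[-92/9, -70/9]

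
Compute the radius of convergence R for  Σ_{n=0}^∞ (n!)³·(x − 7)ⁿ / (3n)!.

R = 27

Apply the ratio test: |a_{n+1}| / |a_n| = (n+1)³/[(3n+1)·(3n+2)·(3n+3)], which tends to 1/27 as n → ∞.
Hence the series converges for |x − 7| < 1/(1/27) = 27, so the radius of convergence is 27.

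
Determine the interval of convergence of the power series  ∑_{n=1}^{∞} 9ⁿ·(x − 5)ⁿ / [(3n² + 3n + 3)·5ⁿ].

The ratio of consecutive coefficients is [(3n² + 3n + 3)/(3(n+1)² + 3(n+1) + 3)] · 9/5 → 9/5.
Hence the series converges for |x − 5| < 1/(9/5) = 5/9, so the radius of convergence is 5/9.
At x = 50/9: the terms are on the order of 1/n², so the series converges absolutely by comparison with the p-series (p = 2 > 1).
At x = 40/9: the terms are on the order of 1/n², so the series converges absolutely by comparison with the p-series (p = 2 > 1).

[40/9, 50/9]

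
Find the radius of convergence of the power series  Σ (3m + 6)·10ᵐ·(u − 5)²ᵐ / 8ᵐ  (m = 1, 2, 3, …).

The ratio of consecutive coefficients is [(3(m+1) + 6)/(3m + 6)] · 10/8 → 5/4.
Writing y = (u − 5)², the series in y has radius 4/5, so |u − 5| < √(4/5) and R = 2√5/5.

R = 2√5/5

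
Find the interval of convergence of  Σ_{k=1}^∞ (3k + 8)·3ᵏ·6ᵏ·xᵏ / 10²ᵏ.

Apply the ratio test: |a_{k+1}| / |a_k| = [(3(k+1) + 8)/(3k + 8)] · 3·6/100, which tends to 9/50 as k → ∞.
The series converges when 9/50 · |x| < 1, giving R = 50/9.
Check x = 50/9: the k-th term does not approach 0; divergence by the term test.
When x = -50/9, the terms do not tend to 0, so the series diverges.

(-50/9, 50/9)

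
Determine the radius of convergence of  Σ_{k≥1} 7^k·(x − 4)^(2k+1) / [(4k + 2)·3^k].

Ratio test: |a_{k+1}/a_k| = [(4k + 2)/(4(k+1) + 2)] · 7/3 → 7/3 as k → ∞.
Since the exponent of (x − 4) increases by 2 each term, convergence requires |x − 4|² < 3/7, hence R = √21/7.

R = √21/7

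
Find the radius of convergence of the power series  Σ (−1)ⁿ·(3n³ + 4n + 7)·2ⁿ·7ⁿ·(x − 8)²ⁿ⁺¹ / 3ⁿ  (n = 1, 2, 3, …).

Ratio test: |a_{n+1}/a_n| = [(3(n+1)³ + 4(n+1) + 7)/(3n³ + 4n + 7)] · 2·7/3 → 14/3 as n → ∞.
Writing y = (x − 8)², the series in y has radius 3/14, so |x − 8| < √(3/14) and R = √42/14.

R = √42/14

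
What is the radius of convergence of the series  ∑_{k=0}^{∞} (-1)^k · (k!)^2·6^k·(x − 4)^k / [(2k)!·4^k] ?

Ratio test: |a_{k+1}/a_k| = (k+1)²/[(2k+1)·(2k+2)] · 6/4 → 3/8 as k → ∞.
Thus R = 1/(3/8) = 8/3.

R = 8/3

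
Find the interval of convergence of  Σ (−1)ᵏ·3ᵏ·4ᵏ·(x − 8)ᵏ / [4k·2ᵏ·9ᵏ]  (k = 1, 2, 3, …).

Apply the ratio test: |a_{k+1}| / |a_k| = [4k/4(k+1)] · 3·4/(2·9), which tends to 2/3 as k → ∞.
The series converges when 2/3 · |x − 8| < 1, giving R = 3/2.
Check x = 19/2: convergence follows from the alternating series test (terms decrease monotonically to 0).
At x = 13/2: the terms are asymptotic to a nonzero constant times 1/k, so the series diverges by limit comparison with Σ 1/k.

(13/2, 19/2]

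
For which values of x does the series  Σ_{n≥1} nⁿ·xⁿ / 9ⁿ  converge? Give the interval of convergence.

{0}

Applying the root test, |a_n|^(1/n) = n/9 → ∞.
The root grows without bound, so R = 0 (convergence only at x = 0).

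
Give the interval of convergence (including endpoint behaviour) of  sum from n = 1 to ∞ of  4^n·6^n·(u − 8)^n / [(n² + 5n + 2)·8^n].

Ratio test: |a_{n+1}/a_n| = [(n² + 5n + 2)/((n+1)² + 5(n+1) + 2)] · 4·6/8 → 3 as n → ∞.
Hence the series converges for |u − 8| < 1/(3) = 1/3, so the radius of convergence is 1/3.
When u = 25/3, the terms are on the order of 1/n², so the series converges absolutely by comparison with the p-series (p = 2 > 1).
At u = 23/3: the terms are on the order of 1/n², so the series converges absolutely by comparison with the p-series (p = 2 > 1).

[23/3, 25/3]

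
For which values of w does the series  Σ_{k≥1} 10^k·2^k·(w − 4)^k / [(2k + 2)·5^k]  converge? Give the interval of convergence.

[15/4, 17/4)

Ratio test: |a_{k+1}/a_k| = [(2k + 2)/(2(k+1) + 2)] · 10·2/5 → 4 as k → ∞.
Thus R = 1/(4) = 1/4.
Endpoint w = 17/4: the terms behave like c/k; limit comparison with the harmonic series gives divergence.
Endpoint w = 15/4: an alternating series whose terms decrease to 0 in absolute value, so it converges by the Leibniz criterion.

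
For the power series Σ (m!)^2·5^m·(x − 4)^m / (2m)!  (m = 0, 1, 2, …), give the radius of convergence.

R = 4/5

Apply the ratio test: |a_{m+1}| / |a_m| = (m+1)²/[(2m+1)·(2m+2)] · 5, which tends to 5/4 as m → ∞.
Thus R = 1/(5/4) = 4/5.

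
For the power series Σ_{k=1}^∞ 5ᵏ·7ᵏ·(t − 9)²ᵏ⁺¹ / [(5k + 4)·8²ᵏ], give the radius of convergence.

Ratio test: |a_{k+1}/a_k| = [(5k + 4)/(5(k+1) + 4)] · 5·7/64 → 35/64 as k → ∞.
Writing y = (t − 9)², the series in y has radius 64/35, so |t − 9| < √(64/35) and R = 8√35/35.

R = 8√35/35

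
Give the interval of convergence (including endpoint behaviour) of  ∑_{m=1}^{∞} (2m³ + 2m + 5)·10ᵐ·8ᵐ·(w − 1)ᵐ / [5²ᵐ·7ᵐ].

Ratio test: |a_{m+1}/a_m| = [(2(m+1)³ + 2(m+1) + 5)/(2m³ + 2m + 5)] · 10·8/(25·7) → 16/35 as m → ∞.
The series converges when 16/35 · |w − 1| < 1, giving R = 35/16.
When w = 51/16, the terms do not tend to 0, so the series diverges.
Check w = -19/16: the terms have absolute value of order m³, which does not tend to 0, so the series diverges by the divergence test.

(-19/16, 51/16)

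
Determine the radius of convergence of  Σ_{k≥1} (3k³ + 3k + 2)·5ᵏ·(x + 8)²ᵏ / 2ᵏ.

R = √10/5

Apply the ratio test: |a_{k+1}| / |a_k| = [(3(k+1)³ + 3(k+1) + 2)/(3k³ + 3k + 2)] · 5/2, which tends to 5/2 as k → ∞.
Successive powers of (x + 8) differ by 2, so the series converges when |x + 8|² · 5/2 < 1, i.e. |x + 8| < √(2/5). So R = √10/5.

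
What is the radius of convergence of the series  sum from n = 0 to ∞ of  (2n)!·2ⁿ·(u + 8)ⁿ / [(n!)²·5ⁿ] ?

R = 5/8

The ratio of consecutive coefficients is (2n+1)·(2n+2)/(n+1)² · 2/5 → 8/5.
Thus R = 1/(8/5) = 5/8.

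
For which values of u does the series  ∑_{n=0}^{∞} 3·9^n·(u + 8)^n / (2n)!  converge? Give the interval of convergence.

(−∞, ∞)

The ratio of consecutive coefficients is 3/3 · 9 · 1/[(2n+1)·(2n+2)] → 0.
The ratio tends to 0 regardless of u, hence R = ∞.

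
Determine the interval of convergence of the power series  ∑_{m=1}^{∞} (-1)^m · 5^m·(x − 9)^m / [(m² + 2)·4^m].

[41/5, 49/5]

Apply the ratio test: |a_{m+1}| / |a_m| = [(m² + 2)/((m+1)² + 2)] · 5/4, which tends to 5/4 as m → ∞.
The series converges when 5/4 · |x − 9| < 1, giving R = 4/5.
Check x = 49/5: absolute convergence follows by limit comparison with Σ 1/m².
When x = 41/5, absolute convergence follows by limit comparison with Σ 1/m².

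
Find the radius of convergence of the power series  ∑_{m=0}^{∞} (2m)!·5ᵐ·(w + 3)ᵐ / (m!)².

Ratio test: |a_{m+1}/a_m| = (2m+1)·(2m+2)/(m+1)² · 5 → 20 as m → ∞.
The series converges when 20 · |w + 3| < 1, giving R = 1/20.

R = 1/20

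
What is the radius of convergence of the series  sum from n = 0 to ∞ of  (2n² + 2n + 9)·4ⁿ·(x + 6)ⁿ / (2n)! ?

The ratio of consecutive coefficients is (2(n+1)² + 2(n+1) + 9)/(2n² + 2n + 9) · 4 · 1/[(2n+1)·(2n+2)] → 0.
The ratio tends to 0 regardless of x, hence R = ∞.

R = ∞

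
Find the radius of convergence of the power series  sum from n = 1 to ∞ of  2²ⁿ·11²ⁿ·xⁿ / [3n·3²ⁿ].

Ratio test: |a_{n+1}/a_n| = [3n/3(n+1)] · 4·121/9 → 484/9 as n → ∞.
Hence the series converges for |x| < 1/(484/9) = 9/484, so the radius of convergence is 9/484.

R = 9/484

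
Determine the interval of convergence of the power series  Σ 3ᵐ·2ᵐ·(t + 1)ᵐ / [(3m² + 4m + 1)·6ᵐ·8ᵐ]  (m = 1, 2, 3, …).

By the ratio test, |a_{m+1}/a_m| = [(3m² + 4m + 1)/(3(m+1)² + 4(m+1) + 1)] · 3·2/(6·8) → 1/8.
Convergence for |t + 1| · 1/8 < 1, i.e. |t + 1| < 8. So R = 8.
When t = 7, absolute convergence follows by limit comparison with Σ 1/m².
When t = -9, the series is dominated by a constant times Σ 1/m², which converges (p = 2 > 1).

[-9, 7]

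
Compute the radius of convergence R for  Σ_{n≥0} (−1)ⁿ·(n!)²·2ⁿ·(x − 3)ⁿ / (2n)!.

R = 2

Ratio test: |a_{n+1}/a_n| = (n+1)²/[(2n+1)·(2n+2)] · 2 → 1/2 as n → ∞.
Convergence for |x − 3| · 1/2 < 1, i.e. |x − 3| < 2. So R = 2.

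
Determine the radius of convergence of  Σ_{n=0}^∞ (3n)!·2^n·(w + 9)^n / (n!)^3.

R = 1/54

Apply the ratio test: |a_{n+1}| / |a_n| = (3n+1)·(3n+2)·(3n+3)/(n+1)³ · 2, which tends to 54 as n → ∞.
Thus R = 1/(54) = 1/54.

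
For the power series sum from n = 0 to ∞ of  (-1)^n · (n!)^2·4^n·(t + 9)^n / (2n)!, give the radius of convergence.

The ratio of consecutive coefficients is (n+1)²/[(2n+1)·(2n+2)] · 4 → 1.
So the series converges when |t + 9| < 1 and diverges when |t + 9| > 1; R = 1.

R = 1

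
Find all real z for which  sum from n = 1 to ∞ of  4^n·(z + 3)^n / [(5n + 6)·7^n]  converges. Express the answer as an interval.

[-19/4, -5/4)

The ratio of consecutive coefficients is [(5n + 6)/(5(n+1) + 6)] · 4/7 → 4/7.
Convergence for |z + 3| · 4/7 < 1, i.e. |z + 3| < 7/4. So R = 7/4.
When z = -5/4, comparison with the harmonic series Σ 1/n shows the series diverges.
Check z = -19/4: the terms alternate in sign and decrease monotonically to 0 in absolute value (size ~ c/n), so the alternating series test gives convergence.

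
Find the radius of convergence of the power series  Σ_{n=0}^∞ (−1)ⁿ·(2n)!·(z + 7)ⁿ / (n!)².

Ratio test: |a_{n+1}/a_n| = (2n+1)·(2n+2)/(n+1)² → 4 as n → ∞.
Hence the series converges for |z + 7| < 1/(4) = 1/4, so the radius of convergence is 1/4.

R = 1/4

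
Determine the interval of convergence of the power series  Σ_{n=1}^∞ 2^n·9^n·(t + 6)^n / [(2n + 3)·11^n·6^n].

Apply the ratio test: |a_{n+1}| / |a_n| = [(2n + 3)/(2(n+1) + 3)] · 2·9/(11·6), which tends to 3/11 as n → ∞.
The series converges when 3/11 · |t + 6| < 1, giving R = 11/3.
When t = -7/3, the terms are asymptotic to a nonzero constant times 1/n, so the series diverges by limit comparison with Σ 1/n.
At t = -29/3: the terms alternate in sign and decrease monotonically to 0 in absolute value (size ~ c/n), so the alternating series test gives convergence.

[-29/3, -7/3)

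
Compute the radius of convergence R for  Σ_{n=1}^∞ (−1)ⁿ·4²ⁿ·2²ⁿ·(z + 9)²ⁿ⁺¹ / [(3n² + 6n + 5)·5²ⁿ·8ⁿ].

By the ratio test, |a_{n+1}/a_n| = [(3n² + 6n + 5)/(3(n+1)² + 6(n+1) + 5)] · 16·4/(25·8) → 8/25.
Writing y = (z + 9)², the series in y has radius 25/8, so |z + 9| < √(25/8) and R = 5√2/4.

R = 5√2/4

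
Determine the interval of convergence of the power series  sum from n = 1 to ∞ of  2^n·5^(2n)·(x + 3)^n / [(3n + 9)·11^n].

Ratio test: |a_{n+1}/a_n| = [(3n + 9)/(3(n+1) + 9)] · 2·25/11 → 50/11 as n → ∞.
The series converges when 50/11 · |x + 3| < 1, giving R = 11/50.
When x = -139/50, comparison with the harmonic series Σ 1/n shows the series diverges.
Endpoint x = -161/50: the terms alternate in sign and decrease monotonically to 0 in absolute value (size ~ c/n), so the alternating series test gives convergence.

[-161/50, -139/50)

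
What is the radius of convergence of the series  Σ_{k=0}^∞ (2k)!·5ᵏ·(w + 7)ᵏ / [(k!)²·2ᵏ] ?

The ratio of consecutive coefficients is (2k+1)·(2k+2)/(k+1)² · 5/2 → 10.
Hence the series converges for |w + 7| < 1/(10) = 1/10, so the radius of convergence is 1/10.

R = 1/10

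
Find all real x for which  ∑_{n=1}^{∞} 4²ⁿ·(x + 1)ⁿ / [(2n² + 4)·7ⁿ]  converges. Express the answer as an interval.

Apply the ratio test: |a_{n+1}| / |a_n| = [(2n² + 4)/(2(n+1)² + 4)] · 16/7, which tends to 16/7 as n → ∞.
Hence the series converges for |x + 1| < 1/(16/7) = 7/16, so the radius of convergence is 7/16.
Check x = -9/16: the series is dominated by a constant times Σ 1/n², which converges (p = 2 > 1).
Check x = -23/16: absolute convergence follows by limit comparison with Σ 1/n².

[-23/16, -9/16]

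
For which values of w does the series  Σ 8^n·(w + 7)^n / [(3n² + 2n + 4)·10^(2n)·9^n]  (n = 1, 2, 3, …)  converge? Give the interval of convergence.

[-239/2, 211/2]

By the ratio test, |a_{n+1}/a_n| = [(3n² + 2n + 4)/(3(n+1)² + 2(n+1) + 4)] · 8/(100·9) → 2/225.
Hence the series converges for |w + 7| < 1/(2/225) = 225/2, so the radius of convergence is 225/2.
Endpoint w = 211/2: absolute convergence follows by limit comparison with Σ 1/n².
Check w = -239/2: the series is dominated by a constant times Σ 1/n², which converges (p = 2 > 1).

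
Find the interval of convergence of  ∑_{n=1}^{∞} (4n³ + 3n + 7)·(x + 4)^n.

Ratio test: |a_{n+1}/a_n| = (4(n+1)³ + 3(n+1) + 7)/(4n³ + 3n + 7) → 1 as n → ∞.
So the series converges when |x + 4| < 1 and diverges when |x + 4| > 1; R = 1.
At x = -3: the n-th term does not approach 0; divergence by the term test.
Check x = -5: the terms have absolute value of order n³, which does not tend to 0, so the series diverges by the divergence test.

(-5, -3)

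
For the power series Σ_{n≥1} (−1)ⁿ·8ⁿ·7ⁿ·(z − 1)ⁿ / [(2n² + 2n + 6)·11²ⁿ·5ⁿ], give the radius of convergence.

Ratio test: |a_{n+1}/a_n| = [(2n² + 2n + 6)/(2(n+1)² + 2(n+1) + 6)] · 8·7/(121·5) → 56/605 as n → ∞.
Thus R = 1/(56/605) = 605/56.

R = 605/56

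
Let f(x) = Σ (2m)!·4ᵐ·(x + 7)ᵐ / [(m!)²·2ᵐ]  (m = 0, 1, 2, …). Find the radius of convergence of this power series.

R = 1/8

The ratio of consecutive coefficients is (2m+1)·(2m+2)/(m+1)² · 4/2 → 8.
Thus R = 1/(8) = 1/8.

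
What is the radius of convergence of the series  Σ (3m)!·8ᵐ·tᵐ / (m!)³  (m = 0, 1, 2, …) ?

The ratio of consecutive coefficients is (3m+1)·(3m+2)·(3m+3)/(m+1)³ · 8 → 216.
The series converges when 216 · |t| < 1, giving R = 1/216.

R = 1/216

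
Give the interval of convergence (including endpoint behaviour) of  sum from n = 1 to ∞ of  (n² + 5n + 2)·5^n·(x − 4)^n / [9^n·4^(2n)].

(-124/5, 164/5)

Apply the ratio test: |a_{n+1}| / |a_n| = [((n+1)² + 5(n+1) + 2)/(n² + 5n + 2)] · 5/(9·16), which tends to 5/144 as n → ∞.
The series converges when 5/144 · |x − 4| < 1, giving R = 144/5.
At x = 164/5: the terms have absolute value of order n², which does not tend to 0, so the series diverges by the divergence test.
Check x = -124/5: the terms do not tend to 0, so the series diverges.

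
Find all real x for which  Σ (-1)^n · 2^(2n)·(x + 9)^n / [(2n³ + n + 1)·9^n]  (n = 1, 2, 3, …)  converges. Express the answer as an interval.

The ratio of consecutive coefficients is [(2n³ + n + 1)/(2(n+1)³ + (n+1) + 1)] · 4/9 → 4/9.
Hence the series converges for |x + 9| < 1/(4/9) = 9/4, so the radius of convergence is 9/4.
When x = -27/4, the series is dominated by a constant times Σ 1/n³, which converges (p = 3 > 1).
Check x = -45/4: the series is dominated by a constant times Σ 1/n³, which converges (p = 3 > 1).

[-45/4, -27/4]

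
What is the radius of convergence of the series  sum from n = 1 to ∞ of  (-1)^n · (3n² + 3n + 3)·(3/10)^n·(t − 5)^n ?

The ratio of consecutive coefficients is [(3(n+1)² + 3(n+1) + 3)/(3n² + 3n + 3)] · 3/10 → 3/10.
Thus R = 1/(3/10) = 10/3.

R = 10/3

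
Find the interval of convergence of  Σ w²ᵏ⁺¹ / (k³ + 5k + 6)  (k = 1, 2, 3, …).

[-1, 1]

By the ratio test, |a_{k+1}/a_k| = (k³ + 5k + 6)/((k+1)³ + 5(k+1) + 6) → 1.
Successive powers of w differ by 2, so the series converges when |w|² · 1 < 1, i.e. |w| < √(1) = 1. So R = 1.
At w = 1: the terms are on the order of 1/k³, so the series converges absolutely by comparison with the p-series (p = 3 > 1).
Check w = -1: the terms are on the order of 1/k³, so the series converges absolutely by comparison with the p-series (p = 3 > 1).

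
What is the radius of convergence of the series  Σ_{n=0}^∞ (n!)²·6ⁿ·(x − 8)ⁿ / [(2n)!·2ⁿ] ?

R = 4/3

Ratio test: |a_{n+1}/a_n| = (n+1)²/[(2n+1)·(2n+2)] · 6/2 → 3/4 as n → ∞.
Thus R = 1/(3/4) = 4/3.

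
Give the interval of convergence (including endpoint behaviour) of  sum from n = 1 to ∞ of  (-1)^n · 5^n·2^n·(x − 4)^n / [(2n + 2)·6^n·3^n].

The ratio of consecutive coefficients is [(2n + 2)/(2(n+1) + 2)] · 5·2/(6·3) → 5/9.
Hence the series converges for |x − 4| < 1/(5/9) = 9/5, so the radius of convergence is 9/5.
Endpoint x = 29/5: the terms alternate in sign and decrease monotonically to 0 in absolute value (size ~ c/n), so the alternating series test gives convergence.
Endpoint x = 11/5: the terms are asymptotic to a nonzero constant times 1/n, so the series diverges by limit comparison with Σ 1/n.

(11/5, 29/5]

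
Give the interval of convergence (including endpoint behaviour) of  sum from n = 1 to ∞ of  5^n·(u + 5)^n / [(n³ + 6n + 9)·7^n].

[-32/5, -18/5]

Ratio test: |a_{n+1}/a_n| = [(n³ + 6n + 9)/((n+1)³ + 6(n+1) + 9)] · 5/7 → 5/7 as n → ∞.
Hence the series converges for |u + 5| < 1/(5/7) = 7/5, so the radius of convergence is 7/5.
Check u = -18/5: the terms are on the order of 1/n³, so the series converges absolutely by comparison with the p-series (p = 3 > 1).
Check u = -32/5: the series is dominated by a constant times Σ 1/n³, which converges (p = 3 > 1).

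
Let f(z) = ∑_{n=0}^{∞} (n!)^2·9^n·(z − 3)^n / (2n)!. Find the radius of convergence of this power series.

By the ratio test, |a_{n+1}/a_n| = (n+1)²/[(2n+1)·(2n+2)] · 9 → 9/4.
The series converges when 9/4 · |z − 3| < 1, giving R = 4/9.

R = 4/9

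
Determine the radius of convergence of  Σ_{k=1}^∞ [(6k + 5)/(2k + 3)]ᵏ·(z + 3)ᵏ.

Root test: |a_k|^(1/k) = (6k + 5)/(2k + 3) → 3.
Hence the series converges for |z + 3| < 1/(3) = 1/3, so the radius of convergence is 1/3.

R = 1/3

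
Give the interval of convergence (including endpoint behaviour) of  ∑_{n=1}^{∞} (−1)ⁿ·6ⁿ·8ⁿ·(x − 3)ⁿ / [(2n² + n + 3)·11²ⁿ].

Apply the ratio test: |a_{n+1}| / |a_n| = [(2n² + n + 3)/(2(n+1)² + (n+1) + 3)] · 6·8/121, which tends to 48/121 as n → ∞.
Thus R = 1/(48/121) = 121/48.
Check x = 265/48: absolute convergence follows by limit comparison with Σ 1/n².
Endpoint x = 23/48: absolute convergence follows by limit comparison with Σ 1/n².

[23/48, 265/48]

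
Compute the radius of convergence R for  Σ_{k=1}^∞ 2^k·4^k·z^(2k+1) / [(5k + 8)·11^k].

Apply the ratio test: |a_{k+1}| / |a_k| = [(5k + 8)/(5(k+1) + 8)] · 2·4/11, which tends to 8/11 as k → ∞.
Writing y = z², the series in y has radius 11/8, so |z| < √(11/8) and R = √22/4.

R = √22/4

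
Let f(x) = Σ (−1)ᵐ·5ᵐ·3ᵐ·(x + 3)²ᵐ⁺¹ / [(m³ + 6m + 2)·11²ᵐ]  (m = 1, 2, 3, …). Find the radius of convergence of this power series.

By the ratio test, |a_{m+1}/a_m| = [(m³ + 6m + 2)/((m+1)³ + 6(m+1) + 2)] · 5·3/121 → 15/121.
Writing y = (x + 3)², the series in y has radius 121/15, so |x + 3| < √(121/15) and R = 11√15/15.

R = 11√15/15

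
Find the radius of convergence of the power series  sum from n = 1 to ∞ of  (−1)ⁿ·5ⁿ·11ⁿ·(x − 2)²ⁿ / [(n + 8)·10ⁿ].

R = √22/11

Ratio test: |a_{n+1}/a_n| = [(n + 8)/((n+1) + 8)] · 5·11/10 → 11/2 as n → ∞.
Since the exponent of (x − 2) increases by 2 each term, convergence requires |x − 2|² < 2/11, hence R = √22/11.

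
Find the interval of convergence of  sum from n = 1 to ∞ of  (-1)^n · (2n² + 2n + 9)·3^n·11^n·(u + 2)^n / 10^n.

By the ratio test, |a_{n+1}/a_n| = [(2(n+1)² + 2(n+1) + 9)/(2n² + 2n + 9)] · 3·11/10 → 33/10.
Hence the series converges for |u + 2| < 1/(33/10) = 10/33, so the radius of convergence is 10/33.
When u = -56/33, the terms have absolute value of order n², which does not tend to 0, so the series diverges by the divergence test.
Endpoint u = -76/33: the terms do not tend to 0, so the series diverges.

(-76/33, -56/33)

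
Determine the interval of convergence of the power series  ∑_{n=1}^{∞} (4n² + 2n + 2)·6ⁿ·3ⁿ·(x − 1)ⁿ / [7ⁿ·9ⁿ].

(-5/2, 9/2)

Apply the ratio test: |a_{n+1}| / |a_n| = [(4(n+1)² + 2(n+1) + 2)/(4n² + 2n + 2)] · 6·3/(7·9), which tends to 2/7 as n → ∞.
Convergence for |x − 1| · 2/7 < 1, i.e. |x − 1| < 7/2. So R = 7/2.
At x = 9/2: the terms have absolute value of order n², which does not tend to 0, so the series diverges by the divergence test.
At x = -5/2: the terms have absolute value of order n², which does not tend to 0, so the series diverges by the divergence test.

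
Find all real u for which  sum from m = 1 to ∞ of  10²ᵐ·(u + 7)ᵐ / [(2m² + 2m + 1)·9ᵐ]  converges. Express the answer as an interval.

The ratio of consecutive coefficients is [(2m² + 2m + 1)/(2(m+1)² + 2(m+1) + 1)] · 100/9 → 100/9.
Convergence for |u + 7| · 100/9 < 1, i.e. |u + 7| < 9/100. So R = 9/100.
When u = -691/100, the series is dominated by a constant times Σ 1/m², which converges (p = 2 > 1).
Check u = -709/100: the series is dominated by a constant times Σ 1/m², which converges (p = 2 > 1).

[-709/100, -691/100]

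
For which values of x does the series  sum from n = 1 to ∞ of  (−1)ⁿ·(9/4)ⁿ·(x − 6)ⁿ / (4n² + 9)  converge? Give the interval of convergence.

The ratio of consecutive coefficients is [(4n² + 9)/(4(n+1)² + 9)] · 9/4 → 9/4.
Thus R = 1/(9/4) = 4/9.
Endpoint x = 58/9: the terms are on the order of 1/n², so the series converges absolutely by comparison with the p-series (p = 2 > 1).
Endpoint x = 50/9: absolute convergence follows by limit comparison with Σ 1/n².

[50/9, 58/9]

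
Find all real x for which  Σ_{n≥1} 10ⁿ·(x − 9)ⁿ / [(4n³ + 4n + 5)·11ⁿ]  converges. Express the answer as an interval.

By the ratio test, |a_{n+1}/a_n| = [(4n³ + 4n + 5)/(4(n+1)³ + 4(n+1) + 5)] · 10/11 → 10/11.
Hence the series converges for |x − 9| < 1/(10/11) = 11/10, so the radius of convergence is 11/10.
Endpoint x = 101/10: absolute convergence follows by limit comparison with Σ 1/n³.
At x = 79/10: the series is dominated by a constant times Σ 1/n³, which converges (p = 3 > 1).

[79/10, 101/10]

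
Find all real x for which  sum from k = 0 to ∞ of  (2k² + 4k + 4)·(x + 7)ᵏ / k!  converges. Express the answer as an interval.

Apply the ratio test: |a_{k+1}| / |a_k| = (2(k+1)² + 4(k+1) + 4)/(2k² + 4k + 4) · 1/(k+1), which tends to 0 as k → ∞.
Since the limit is 0 < 1 for every x, the series converges on all of ℝ and R = ∞.

(−∞, ∞)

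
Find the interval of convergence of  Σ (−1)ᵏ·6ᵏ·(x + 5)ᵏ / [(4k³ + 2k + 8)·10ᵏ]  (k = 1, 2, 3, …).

Ratio test: |a_{k+1}/a_k| = [(4k³ + 2k + 8)/(4(k+1)³ + 2(k+1) + 8)] · 6/10 → 3/5 as k → ∞.
Convergence for |x + 5| · 3/5 < 1, i.e. |x + 5| < 5/3. So R = 5/3.
Endpoint x = -10/3: the series is dominated by a constant times Σ 1/k³, which converges (p = 3 > 1).
Endpoint x = -20/3: the terms are on the order of 1/k³, so the series converges absolutely by comparison with the p-series (p = 3 > 1).

[-20/3, -10/3]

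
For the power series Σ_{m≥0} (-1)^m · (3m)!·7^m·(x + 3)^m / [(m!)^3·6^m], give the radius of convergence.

The ratio of consecutive coefficients is (3m+1)·(3m+2)·(3m+3)/(m+1)³ · 7/6 → 63/2.
Convergence for |x + 3| · 63/2 < 1, i.e. |x + 3| < 2/63. So R = 2/63.

R = 2/63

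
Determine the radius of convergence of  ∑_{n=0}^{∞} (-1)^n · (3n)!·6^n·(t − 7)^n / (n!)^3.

R = 1/162

Ratio test: |a_{n+1}/a_n| = (3n+1)·(3n+2)·(3n+3)/(n+1)³ · 6 → 162 as n → ∞.
Hence the series converges for |t − 7| < 1/(162) = 1/162, so the radius of convergence is 1/162.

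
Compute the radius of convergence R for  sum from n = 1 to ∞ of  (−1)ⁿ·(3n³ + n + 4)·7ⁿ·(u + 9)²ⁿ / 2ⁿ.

The ratio of consecutive coefficients is [(3(n+1)³ + (n+1) + 4)/(3n³ + n + 4)] · 7/2 → 7/2.
Since the exponent of (u + 9) increases by 2 each term, convergence requires |u + 9|² < 2/7, hence R = √14/7.

R = √14/7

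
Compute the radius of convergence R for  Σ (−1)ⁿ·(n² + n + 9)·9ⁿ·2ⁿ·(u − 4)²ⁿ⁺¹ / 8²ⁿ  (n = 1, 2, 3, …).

R = 4√2/3

Ratio test: |a_{n+1}/a_n| = [((n+1)² + (n+1) + 9)/(n² + n + 9)] · 9·2/64 → 9/32 as n → ∞.
Writing y = (u − 4)², the series in y has radius 32/9, so |u − 4| < √(32/9) and R = 4√2/3.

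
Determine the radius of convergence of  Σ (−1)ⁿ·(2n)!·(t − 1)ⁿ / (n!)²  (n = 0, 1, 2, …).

R = 1/4

By the ratio test, |a_{n+1}/a_n| = (2n+1)·(2n+2)/(n+1)² → 4.
The series converges when 4 · |t − 1| < 1, giving R = 1/4.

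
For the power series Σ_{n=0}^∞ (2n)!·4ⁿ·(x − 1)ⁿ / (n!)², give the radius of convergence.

R = 1/16

The ratio of consecutive coefficients is (2n+1)·(2n+2)/(n+1)² · 4 → 16.
The series converges when 16 · |x − 1| < 1, giving R = 1/16.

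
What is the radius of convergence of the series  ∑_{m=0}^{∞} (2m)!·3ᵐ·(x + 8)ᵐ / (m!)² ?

By the ratio test, |a_{m+1}/a_m| = (2m+1)·(2m+2)/(m+1)² · 3 → 12.
Thus R = 1/(12) = 1/12.

R = 1/12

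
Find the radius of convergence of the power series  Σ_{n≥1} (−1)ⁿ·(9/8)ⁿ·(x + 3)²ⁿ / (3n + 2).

Ratio test: |a_{n+1}/a_n| = [(3n + 2)/(3(n+1) + 2)] · 9/8 → 9/8 as n → ∞.
Successive powers of (x + 3) differ by 2, so the series converges when |x + 3|² · 9/8 < 1, i.e. |x + 3| < √(8/9). So R = 2√2/3.

R = 2√2/3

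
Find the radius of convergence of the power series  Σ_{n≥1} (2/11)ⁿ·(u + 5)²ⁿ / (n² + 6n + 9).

R = √22/2

The ratio of consecutive coefficients is [(n² + 6n + 9)/((n+1)² + 6(n+1) + 9)] · 2/11 → 2/11.
Writing y = (u + 5)², the series in y has radius 11/2, so |u + 5| < √(11/2) and R = √22/2.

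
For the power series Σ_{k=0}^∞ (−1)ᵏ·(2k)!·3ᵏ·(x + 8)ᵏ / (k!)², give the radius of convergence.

R = 1/12

The ratio of consecutive coefficients is (2k+1)·(2k+2)/(k+1)² · 3 → 12.
The series converges when 12 · |x + 8| < 1, giving R = 1/12.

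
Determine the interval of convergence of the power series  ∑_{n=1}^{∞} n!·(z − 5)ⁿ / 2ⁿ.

The ratio of consecutive coefficients is (n+1) · 1/2 → ∞.
The terms grow without bound for any (z − 5) ≠ 0, so R = 0 (convergence only at z = 5).

{5}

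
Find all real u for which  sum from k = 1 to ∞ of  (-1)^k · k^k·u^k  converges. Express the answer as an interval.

Root test: |a_k|^(1/k) = k → ∞.
The root grows without bound, so R = 0 (convergence only at u = 0).

{0}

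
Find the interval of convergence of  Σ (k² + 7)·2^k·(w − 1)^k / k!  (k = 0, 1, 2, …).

The ratio of consecutive coefficients is ((k+1)² + 7)/(k² + 7) · 2 · 1/(k+1) → 0.
The ratio tends to 0 regardless of w, hence R = ∞.

(−∞, ∞)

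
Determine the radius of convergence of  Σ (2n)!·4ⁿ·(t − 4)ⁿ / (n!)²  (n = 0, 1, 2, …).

R = 1/16

Apply the ratio test: |a_{n+1}| / |a_n| = (2n+1)·(2n+2)/(n+1)² · 4, which tends to 16 as n → ∞.
The series converges when 16 · |t − 4| < 1, giving R = 1/16.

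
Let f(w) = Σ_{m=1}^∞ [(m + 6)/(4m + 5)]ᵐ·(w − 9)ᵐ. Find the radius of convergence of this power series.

R = 4

By the Cauchy root test, |a_m|^(1/m) = (m + 6)/(4m + 5) → 1/4.
Thus R = 1/(1/4) = 4.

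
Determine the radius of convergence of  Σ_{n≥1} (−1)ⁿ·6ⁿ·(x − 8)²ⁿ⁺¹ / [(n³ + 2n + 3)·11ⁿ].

R = √66/6

Ratio test: |a_{n+1}/a_n| = [(n³ + 2n + 3)/((n+1)³ + 2(n+1) + 3)] · 6/11 → 6/11 as n → ∞.
Successive powers of (x − 8) differ by 2, so the series converges when |x − 8|² · 6/11 < 1, i.e. |x − 8| < √(11/6). So R = √66/6.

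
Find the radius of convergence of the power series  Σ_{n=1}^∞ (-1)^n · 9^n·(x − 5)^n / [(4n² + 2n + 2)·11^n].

Ratio test: |a_{n+1}/a_n| = [(4n² + 2n + 2)/(4(n+1)² + 2(n+1) + 2)] · 9/11 → 9/11 as n → ∞.
The series converges when 9/11 · |x − 5| < 1, giving R = 11/9.

R = 11/9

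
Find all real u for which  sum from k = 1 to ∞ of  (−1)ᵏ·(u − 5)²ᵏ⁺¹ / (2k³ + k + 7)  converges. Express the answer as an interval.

[4, 6]

By the ratio test, |a_{k+1}/a_k| = (2k³ + k + 7)/(2(k+1)³ + (k+1) + 7) → 1.
Writing y = (u − 5)², the series in y has radius 1, so |u − 5| < √(1) = 1 and R = 1.
When u = 6, the terms are on the order of 1/k³, so the series converges absolutely by comparison with the p-series (p = 3 > 1).
Check u = 4: the terms are on the order of 1/k³, so the series converges absolutely by comparison with the p-series (p = 3 > 1).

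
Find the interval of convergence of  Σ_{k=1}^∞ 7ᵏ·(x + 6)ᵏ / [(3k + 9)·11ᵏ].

[-53/7, -31/7)

Apply the ratio test: |a_{k+1}| / |a_k| = [(3k + 9)/(3(k+1) + 9)] · 7/11, which tends to 7/11 as k → ∞.
The series converges when 7/11 · |x + 6| < 1, giving R = 11/7.
At x = -31/7: comparison with the harmonic series Σ 1/k shows the series diverges.
When x = -53/7, the terms alternate in sign and decrease monotonically to 0 in absolute value (size ~ c/k), so the alternating series test gives convergence.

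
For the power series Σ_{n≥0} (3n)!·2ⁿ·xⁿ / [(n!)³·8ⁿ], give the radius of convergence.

R = 4/27

Ratio test: |a_{n+1}/a_n| = (3n+1)·(3n+2)·(3n+3)/(n+1)³ · 2/8 → 27/4 as n → ∞.
Thus R = 1/(27/4) = 4/27.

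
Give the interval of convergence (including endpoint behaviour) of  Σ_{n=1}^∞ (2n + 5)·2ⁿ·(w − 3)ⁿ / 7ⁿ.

Ratio test: |a_{n+1}/a_n| = [(2(n+1) + 5)/(2n + 5)] · 2/7 → 2/7 as n → ∞.
Hence the series converges for |w − 3| < 1/(2/7) = 7/2, so the radius of convergence is 7/2.
When w = 13/2, the n-th term does not approach 0; divergence by the term test.
At w = -1/2: the terms do not tend to 0, so the series diverges.

(-1/2, 13/2)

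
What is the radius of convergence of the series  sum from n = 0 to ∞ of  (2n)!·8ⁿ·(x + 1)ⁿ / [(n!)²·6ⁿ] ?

R = 3/16

By the ratio test, |a_{n+1}/a_n| = (2n+1)·(2n+2)/(n+1)² · 8/6 → 16/3.
Thus R = 1/(16/3) = 3/16.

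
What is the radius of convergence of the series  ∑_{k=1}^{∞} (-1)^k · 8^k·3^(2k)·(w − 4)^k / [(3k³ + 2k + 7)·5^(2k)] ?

By the ratio test, |a_{k+1}/a_k| = [(3k³ + 2k + 7)/(3(k+1)³ + 2(k+1) + 7)] · 8·9/25 → 72/25.
Convergence for |w − 4| · 72/25 < 1, i.e. |w − 4| < 25/72. So R = 25/72.

R = 25/72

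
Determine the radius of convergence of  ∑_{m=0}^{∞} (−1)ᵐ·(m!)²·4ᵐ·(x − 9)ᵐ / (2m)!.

R = 1

By the ratio test, |a_{m+1}/a_m| = (m+1)²/[(2m+1)·(2m+2)] · 4 → 1.
So the series converges when |x − 9| < 1 and diverges when |x − 9| > 1; R = 1.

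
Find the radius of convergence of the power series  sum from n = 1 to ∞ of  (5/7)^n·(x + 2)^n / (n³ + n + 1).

R = 7/5

The ratio of consecutive coefficients is [(n³ + n + 1)/((n+1)³ + (n+1) + 1)] · 5/7 → 5/7.
The series converges when 5/7 · |x + 2| < 1, giving R = 7/5.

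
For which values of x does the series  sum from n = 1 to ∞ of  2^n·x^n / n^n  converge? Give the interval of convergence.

(−∞, ∞)

By the Cauchy root test, |a_n|^(1/n) = 2/n → 0.
Since the n-th root of |a_n| tends to 0, the series converges for all real x; R = ∞.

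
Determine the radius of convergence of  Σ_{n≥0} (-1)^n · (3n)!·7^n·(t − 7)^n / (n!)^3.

R = 1/189

By the ratio test, |a_{n+1}/a_n| = (3n+1)·(3n+2)·(3n+3)/(n+1)³ · 7 → 189.
Thus R = 1/(189) = 1/189.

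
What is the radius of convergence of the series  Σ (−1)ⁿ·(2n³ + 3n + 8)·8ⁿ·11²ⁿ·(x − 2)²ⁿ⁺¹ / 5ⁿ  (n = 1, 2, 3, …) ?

R = √10/44

Apply the ratio test: |a_{n+1}| / |a_n| = [(2(n+1)³ + 3(n+1) + 8)/(2n³ + 3n + 8)] · 8·121/5, which tends to 968/5 as n → ∞.
Since the exponent of (x − 2) increases by 2 each term, convergence requires |x − 2|² < 5/968, hence R = √10/44.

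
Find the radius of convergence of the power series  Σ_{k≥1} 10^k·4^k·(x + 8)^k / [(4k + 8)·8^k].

Ratio test: |a_{k+1}/a_k| = [(4k + 8)/(4(k+1) + 8)] · 10·4/8 → 5 as k → ∞.
The series converges when 5 · |x + 8| < 1, giving R = 1/5.

R = 1/5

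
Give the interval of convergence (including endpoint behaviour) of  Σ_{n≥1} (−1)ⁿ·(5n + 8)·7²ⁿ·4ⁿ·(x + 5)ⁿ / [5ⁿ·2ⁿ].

Ratio test: |a_{n+1}/a_n| = [(5(n+1) + 8)/(5n + 8)] · 49·4/(5·2) → 98/5 as n → ∞.
The series converges when 98/5 · |x + 5| < 1, giving R = 5/98.
At x = -485/98: the terms do not tend to 0, so the series diverges.
Check x = -495/98: the terms have absolute value of order n, which does not tend to 0, so the series diverges by the divergence test.

(-495/98, -485/98)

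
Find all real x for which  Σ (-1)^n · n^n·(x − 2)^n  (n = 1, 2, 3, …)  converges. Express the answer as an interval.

{2}

Root test: |a_n|^(1/n) = n → ∞.
The root grows without bound, so R = 0 (convergence only at x = 2).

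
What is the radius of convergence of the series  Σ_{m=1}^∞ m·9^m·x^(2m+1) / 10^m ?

By the ratio test, |a_{m+1}/a_m| = [(m+1)/m] · 9/10 → 9/10.
Since the exponent of x increases by 2 each term, convergence requires |x|² < 10/9, hence R = √10/3.

R = √10/3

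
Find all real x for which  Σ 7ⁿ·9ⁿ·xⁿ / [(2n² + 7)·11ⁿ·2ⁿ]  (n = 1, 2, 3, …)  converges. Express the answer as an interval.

Apply the ratio test: |a_{n+1}| / |a_n| = [(2n² + 7)/(2(n+1)² + 7)] · 7·9/(11·2), which tends to 63/22 as n → ∞.
Hence the series converges for |x| < 1/(63/22) = 22/63, so the radius of convergence is 22/63.
When x = 22/63, absolute convergence follows by limit comparison with Σ 1/n².
Endpoint x = -22/63: the terms are on the order of 1/n², so the series converges absolutely by comparison with the p-series (p = 2 > 1).

[-22/63, 22/63]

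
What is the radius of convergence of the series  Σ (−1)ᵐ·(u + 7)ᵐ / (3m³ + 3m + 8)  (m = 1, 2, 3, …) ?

Apply the ratio test: |a_{m+1}| / |a_m| = (3m³ + 3m + 8)/(3(m+1)³ + 3(m+1) + 8), which tends to 1 as m → ∞.
So the series converges when |u + 7| < 1 and diverges when |u + 7| > 1; R = 1.

R = 1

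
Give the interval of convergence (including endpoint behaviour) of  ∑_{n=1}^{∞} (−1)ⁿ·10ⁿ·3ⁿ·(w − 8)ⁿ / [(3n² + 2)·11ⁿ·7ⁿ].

Ratio test: |a_{n+1}/a_n| = [(3n² + 2)/(3(n+1)² + 2)] · 10·3/(11·7) → 30/77 as n → ∞.
Hence the series converges for |w − 8| < 1/(30/77) = 77/30, so the radius of convergence is 77/30.
At w = 317/30: the series is dominated by a constant times Σ 1/n², which converges (p = 2 > 1).
When w = 163/30, the series is dominated by a constant times Σ 1/n², which converges (p = 2 > 1).

[163/30, 317/30]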